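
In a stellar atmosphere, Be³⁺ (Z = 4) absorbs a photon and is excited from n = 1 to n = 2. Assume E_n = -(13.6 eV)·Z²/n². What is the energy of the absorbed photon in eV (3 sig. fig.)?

163 eV

The Bohr energies scale as Z², so for Z = 4: E_n = −217.6/n² eV.
E_2 = −217.6/4 = −54.40 eV and E_1 = −217.6/1 = −217.6 eV.
The photon energy is |E_2 − E_1| = 163 eV.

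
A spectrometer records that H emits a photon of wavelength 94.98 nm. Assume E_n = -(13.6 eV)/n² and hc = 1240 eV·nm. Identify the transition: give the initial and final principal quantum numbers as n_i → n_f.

The photon energy is ΔE = hc/λ = 1240 / 94.98 = 13.06 eV.
With Z = 1, ΔE = 13.60 × (1/n_f² − 1/n_i²), so 1/n_f² − 1/n_i² = 0.9600.
Trying n_f = 1 gives 1/n_i² = 0.04005, i.e. n_i ≈ 5; this pair matches.

n_i = 5, n_f = 1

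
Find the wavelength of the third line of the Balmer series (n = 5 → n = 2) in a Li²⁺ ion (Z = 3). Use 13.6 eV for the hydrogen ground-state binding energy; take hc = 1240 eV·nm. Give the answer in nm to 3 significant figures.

The Balmer series terminates on n_f = 2; the third line has n_i = 2+3 = 5.
ΔE = 122.4 × (1/2² − 1/5²) = 25.70 eV.
λ = 1240 / 25.70 = 48.2 nm.

48.2 nm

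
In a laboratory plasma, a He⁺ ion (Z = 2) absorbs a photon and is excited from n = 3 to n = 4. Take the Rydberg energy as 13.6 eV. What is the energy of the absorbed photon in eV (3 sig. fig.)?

2.64 eV

The Bohr energies scale as Z², so for Z = 2: E_n = −54.40/n² eV.
E_4 = −54.40/16 = −3.400 eV and E_3 = −54.40/9 = −6.044 eV.
The photon energy is |E_4 − E_3| = 2.64 eV.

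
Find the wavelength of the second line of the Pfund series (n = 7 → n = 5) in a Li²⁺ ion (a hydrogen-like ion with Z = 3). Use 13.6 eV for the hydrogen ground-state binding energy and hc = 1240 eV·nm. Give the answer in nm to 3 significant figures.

517 nm

The Pfund series terminates on n_f = 5; the second line has n_i = 5+2 = 7.
ΔE = 122.4 × (1/5² − 1/7²) = 2.398 eV.
λ = 1240 / 2.398 = 517 nm.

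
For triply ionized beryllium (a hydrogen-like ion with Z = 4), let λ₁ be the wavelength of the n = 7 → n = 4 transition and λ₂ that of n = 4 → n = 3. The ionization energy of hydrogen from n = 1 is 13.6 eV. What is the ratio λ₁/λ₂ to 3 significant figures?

1.15

λ ∝ 1/ΔE ∝ 1/(1/n_f² − 1/n_i²), and the Z² and hc factors cancel in the ratio.
λ₁/λ₂ = (1/3² − 1/4²)/(1/4² − 1/7²) = 0.04861/0.04209 = 1.15.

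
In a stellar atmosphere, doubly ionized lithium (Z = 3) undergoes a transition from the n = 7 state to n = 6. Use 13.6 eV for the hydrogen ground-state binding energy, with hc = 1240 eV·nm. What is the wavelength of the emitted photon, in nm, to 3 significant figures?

1370 nm

For Z = 3 the level energies scale as Z², so the effective Rydberg energy is 13.6 × 9 = 122.4 eV.
ΔE = 122.4 × (1/6² − 1/7²) = 122.4 × 0.007370 = 0.9020 eV.
λ = hc/ΔE = 1240 / 0.9020 = 1370 nm.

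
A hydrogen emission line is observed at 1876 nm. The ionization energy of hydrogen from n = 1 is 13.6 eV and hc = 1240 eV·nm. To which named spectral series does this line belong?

Paschen

ΔE = 1240/1876 = 0.6610 eV.
This matches 13.6 × (1/3² − 1/4²), so n_f = 3: the Paschen series.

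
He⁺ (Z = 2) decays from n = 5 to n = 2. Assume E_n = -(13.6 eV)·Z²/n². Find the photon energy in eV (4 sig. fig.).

11.42 eV

The Bohr energies scale as Z², so for Z = 2: E_n = −54.40/n² eV.
E_5 = −54.40/25 = −2.176 eV and E_2 = −54.40/4 = −13.60 eV.
The photon energy is |E_5 − E_2| = 11.42 eV.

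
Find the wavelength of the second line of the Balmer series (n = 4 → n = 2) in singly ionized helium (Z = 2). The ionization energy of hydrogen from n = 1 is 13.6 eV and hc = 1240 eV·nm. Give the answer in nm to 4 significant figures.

121.6 nm

The Balmer series terminates on n_f = 2; the second line has n_i = 2+2 = 4.
ΔE = 54.40 × (1/2² − 1/4²) = 10.20 eV.
λ = 1240 / 10.20 = 121.6 nm.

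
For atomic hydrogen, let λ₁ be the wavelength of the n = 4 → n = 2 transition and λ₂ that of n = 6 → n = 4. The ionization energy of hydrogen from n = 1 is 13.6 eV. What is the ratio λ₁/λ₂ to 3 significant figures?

λ ∝ 1/ΔE ∝ 1/(1/n_f² − 1/n_i²), and the Z² and hc factors cancel in the ratio.
λ₁/λ₂ = (1/4² − 1/6²)/(1/2² − 1/4²) = 0.03472/0.1875 = 0.185.

0.185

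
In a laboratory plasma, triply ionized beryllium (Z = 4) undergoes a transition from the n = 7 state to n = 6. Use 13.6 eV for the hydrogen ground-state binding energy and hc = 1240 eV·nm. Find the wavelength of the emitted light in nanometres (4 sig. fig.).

For Z = 4 the level energies scale as Z², so the effective Rydberg energy is 13.6 × 16 = 217.6 eV.
ΔE = 217.6 × (1/6² − 1/7²) = 217.6 × 0.007370 = 1.604 eV.
λ = hc/ΔE = 1240 / 1.604 = 773.2 nm.

773.2 nm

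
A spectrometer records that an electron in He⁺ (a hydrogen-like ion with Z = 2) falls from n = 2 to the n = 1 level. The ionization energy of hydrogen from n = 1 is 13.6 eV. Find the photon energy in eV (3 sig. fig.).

40.8 eV

The Bohr energies scale as Z², so for Z = 2: E_n = −54.40/n² eV.
E_2 = −54.40/4 = −13.60 eV and E_1 = −54.40/1 = −54.40 eV.
The photon energy is |E_2 − E_1| = 40.8 eV.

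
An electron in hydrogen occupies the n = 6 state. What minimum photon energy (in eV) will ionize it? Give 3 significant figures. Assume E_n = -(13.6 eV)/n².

0.378 eV

E_6 = −13.60/36 = −0.378 eV, so ionization (to E = 0) requires 0.378 eV.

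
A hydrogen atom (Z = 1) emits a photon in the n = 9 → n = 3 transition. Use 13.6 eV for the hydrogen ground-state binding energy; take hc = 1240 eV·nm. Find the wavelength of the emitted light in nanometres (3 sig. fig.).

923 nm

ΔE = 13.60 × (1/3² − 1/9²) = 13.60 × 0.09877 = 1.343 eV.
λ = hc/ΔE = 1240 / 1.343 = 923 nm.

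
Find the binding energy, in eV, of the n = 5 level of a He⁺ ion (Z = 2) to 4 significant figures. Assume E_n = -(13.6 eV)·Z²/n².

2.176 eV

E_n = −13.6 Z²/n² = −54.40/n² eV for Z = 2.
E_5 = −54.40/25 = −2.176 eV, so ionization (to E = 0) requires 2.176 eV.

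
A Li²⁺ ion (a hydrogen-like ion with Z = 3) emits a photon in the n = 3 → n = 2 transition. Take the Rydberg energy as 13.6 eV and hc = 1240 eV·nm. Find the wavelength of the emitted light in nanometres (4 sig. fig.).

72.94 nm

For Z = 3 the level energies scale as Z², so the effective Rydberg energy is 13.6 × 9 = 122.4 eV.
ΔE = 122.4 × (1/2² − 1/3²) = 122.4 × 0.1389 = 17.00 eV.
λ = hc/ΔE = 1240 / 17.00 = 72.94 nm.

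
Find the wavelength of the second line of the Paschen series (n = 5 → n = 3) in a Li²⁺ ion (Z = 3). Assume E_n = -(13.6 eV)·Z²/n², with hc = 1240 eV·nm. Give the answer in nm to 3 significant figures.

142 nm

The Paschen series terminates on n_f = 3; the second line has n_i = 3+2 = 5.
ΔE = 122.4 × (1/3² − 1/5²) = 8.704 eV.
λ = 1240 / 8.704 = 142 nm.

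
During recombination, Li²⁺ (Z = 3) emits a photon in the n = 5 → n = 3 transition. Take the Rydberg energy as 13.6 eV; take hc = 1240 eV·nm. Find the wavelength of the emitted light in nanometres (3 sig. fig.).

For Z = 3 the level energies scale as Z², so the effective Rydberg energy is 13.6 × 9 = 122.4 eV.
ΔE = 122.4 × (1/3² − 1/5²) = 122.4 × 0.07111 = 8.704 eV.
λ = hc/ΔE = 1240 / 8.704 = 142 nm.

142 nm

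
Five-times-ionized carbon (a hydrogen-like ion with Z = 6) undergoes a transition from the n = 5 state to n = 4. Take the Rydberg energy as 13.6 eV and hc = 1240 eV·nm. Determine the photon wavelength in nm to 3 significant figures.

For Z = 6 the level energies scale as Z², so the effective Rydberg energy is 13.6 × 36 = 489.6 eV.
ΔE = 489.6 × (1/4² − 1/5²) = 489.6 × 0.02250 = 11.02 eV.
λ = hc/ΔE = 1240 / 11.02 = 113 nm.

113 nm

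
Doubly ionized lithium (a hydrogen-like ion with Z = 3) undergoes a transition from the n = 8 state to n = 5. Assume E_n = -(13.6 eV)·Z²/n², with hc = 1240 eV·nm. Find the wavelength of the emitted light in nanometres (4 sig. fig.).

415.6 nm

For Z = 3 the level energies scale as Z², so the effective Rydberg energy is 13.6 × 9 = 122.4 eV.
ΔE = 122.4 × (1/5² − 1/8²) = 122.4 × 0.02438 = 2.984 eV.
λ = hc/ΔE = 1240 / 2.984 = 415.6 nm.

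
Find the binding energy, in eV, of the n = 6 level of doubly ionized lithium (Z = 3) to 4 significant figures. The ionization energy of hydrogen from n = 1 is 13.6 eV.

E_n = −13.6 Z²/n² = −122.4/n² eV for Z = 3.
E_6 = −122.4/36 = −3.400 eV, so ionization (to E = 0) requires 3.400 eV.

3.400 eV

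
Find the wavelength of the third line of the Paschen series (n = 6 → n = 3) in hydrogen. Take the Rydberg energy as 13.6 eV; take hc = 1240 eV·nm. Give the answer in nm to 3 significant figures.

1090 nm

The Paschen series terminates on n_f = 3; the third line has n_i = 3+3 = 6.
ΔE = 13.60 × (1/3² − 1/6²) = 1.133 eV.
λ = 1240 / 1.133 = 1090 nm.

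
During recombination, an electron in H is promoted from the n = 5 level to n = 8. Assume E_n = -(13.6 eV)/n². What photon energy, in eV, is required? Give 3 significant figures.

E_8 = −13.60/64 = −0.2125 eV and E_5 = −13.60/25 = −0.5440 eV.
The photon energy is |E_8 − E_5| = 0.332 eV.

0.332 eV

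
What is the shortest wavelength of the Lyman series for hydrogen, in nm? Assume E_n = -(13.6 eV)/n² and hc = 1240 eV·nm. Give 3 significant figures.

The Lyman series has lower level n_f = 1; the series limit corresponds to n_i → ∞.
ΔE_max = 13.6 × 1 / 1² = 13.60 eV.
λ_min = 1240 / 13.60 = 91.2 nm.

91.2 nm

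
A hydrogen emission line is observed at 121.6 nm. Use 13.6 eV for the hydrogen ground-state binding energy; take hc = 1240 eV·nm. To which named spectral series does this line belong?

ΔE = 1240/121.6 = 10.20 eV.
This matches 13.6 × (1/1² − 1/2²), so n_f = 1: the Lyman series.

Lyman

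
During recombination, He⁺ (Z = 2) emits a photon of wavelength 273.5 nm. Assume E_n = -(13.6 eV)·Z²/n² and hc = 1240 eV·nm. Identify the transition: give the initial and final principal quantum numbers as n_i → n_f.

The photon energy is ΔE = hc/λ = 1240 / 273.5 = 4.534 eV.
With Z = 2, ΔE = 54.40 × (1/n_f² − 1/n_i²), so 1/n_f² − 1/n_i² = 0.08334.
Trying n_f = 3 gives 1/n_i² = 0.02777, i.e. n_i ≈ 6; this pair matches.

n_i = 6, n_f = 3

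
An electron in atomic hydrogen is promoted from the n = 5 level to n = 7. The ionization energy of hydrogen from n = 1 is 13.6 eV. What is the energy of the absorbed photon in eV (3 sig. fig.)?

E_7 = −13.60/49 = −0.2776 eV and E_5 = −13.60/25 = −0.5440 eV.
The photon energy is |E_7 − E_5| = 0.266 eV.

0.266 eV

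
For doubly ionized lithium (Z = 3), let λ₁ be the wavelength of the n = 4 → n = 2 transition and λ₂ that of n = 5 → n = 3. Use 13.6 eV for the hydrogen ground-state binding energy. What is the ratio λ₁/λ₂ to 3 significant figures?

0.379

λ ∝ 1/ΔE ∝ 1/(1/n_f² − 1/n_i²), and the Z² and hc factors cancel in the ratio.
λ₁/λ₂ = (1/3² − 1/5²)/(1/2² − 1/4²) = 0.07111/0.1875 = 0.379.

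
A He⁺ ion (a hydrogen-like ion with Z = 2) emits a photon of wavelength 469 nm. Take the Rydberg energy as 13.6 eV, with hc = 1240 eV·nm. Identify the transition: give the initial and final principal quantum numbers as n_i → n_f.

The photon energy is ΔE = hc/λ = 1240 / 469 = 2.644 eV.
With Z = 2, ΔE = 54.40 × (1/n_f² − 1/n_i²), so 1/n_f² − 1/n_i² = 0.04860.
Trying n_f = 3 gives 1/n_i² = 0.06251, i.e. n_i ≈ 4; this pair matches.

n_i = 4, n_f = 3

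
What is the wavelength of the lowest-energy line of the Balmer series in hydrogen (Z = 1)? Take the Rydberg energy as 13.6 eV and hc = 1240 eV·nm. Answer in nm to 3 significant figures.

656 nm

The Balmer series terminates on n_f = 2; the first line has n_i = 2+1 = 3.
ΔE = 13.60 × (1/2² − 1/3²) = 1.889 eV.
λ = 1240 / 1.889 = 656 nm.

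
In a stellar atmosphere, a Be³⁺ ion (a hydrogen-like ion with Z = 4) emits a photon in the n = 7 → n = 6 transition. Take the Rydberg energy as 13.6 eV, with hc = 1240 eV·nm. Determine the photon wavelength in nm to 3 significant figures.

773 nm

For Z = 4 the level energies scale as Z², so the effective Rydberg energy is 13.6 × 16 = 217.6 eV.
ΔE = 217.6 × (1/6² − 1/7²) = 217.6 × 0.007370 = 1.604 eV.
λ = hc/ΔE = 1240 / 1.604 = 773 nm.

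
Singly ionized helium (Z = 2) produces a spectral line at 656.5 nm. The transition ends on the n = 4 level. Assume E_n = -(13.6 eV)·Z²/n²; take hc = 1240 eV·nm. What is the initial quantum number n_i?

The photon energy is ΔE = hc/λ = 1240 / 656.5 = 1.889 eV.
With Z = 2, ΔE = 54.40 × (1/n_f² − 1/n_i²), so 1/n_f² − 1/n_i² = 0.03472.
With n_f = 4: 1/n_i² = 1/16 − 0.03472 = 0.02778, so n_i ≈ 6.00.

n_i = 6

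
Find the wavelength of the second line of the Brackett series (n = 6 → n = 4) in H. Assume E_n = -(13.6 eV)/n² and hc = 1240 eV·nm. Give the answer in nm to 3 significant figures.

2630 nm

The Brackett series terminates on n_f = 4; the second line has n_i = 4+2 = 6.
ΔE = 13.60 × (1/4² − 1/6²) = 0.4722 eV.
λ = 1240 / 0.4722 = 2630 nm.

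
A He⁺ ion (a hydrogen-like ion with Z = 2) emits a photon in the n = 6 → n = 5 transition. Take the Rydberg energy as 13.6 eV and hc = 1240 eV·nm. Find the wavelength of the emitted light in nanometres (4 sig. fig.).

For Z = 2 the level energies scale as Z², so the effective Rydberg energy is 13.6 × 4 = 54.40 eV.
ΔE = 54.40 × (1/5² − 1/6²) = 54.40 × 0.01222 = 0.6649 eV.
λ = hc/ΔE = 1240 / 0.6649 = 1865 nm.

1865 nm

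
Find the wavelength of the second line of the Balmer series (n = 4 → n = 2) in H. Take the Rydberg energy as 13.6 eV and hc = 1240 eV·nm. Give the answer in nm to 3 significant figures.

The Balmer series terminates on n_f = 2; the second line has n_i = 2+2 = 4.
ΔE = 13.60 × (1/2² − 1/4²) = 2.550 eV.
λ = 1240 / 2.550 = 486 nm.

486 nm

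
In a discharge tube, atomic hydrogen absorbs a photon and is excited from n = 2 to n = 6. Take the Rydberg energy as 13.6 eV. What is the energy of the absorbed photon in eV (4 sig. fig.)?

3.022 eV

E_6 = −13.60/36 = −0.3778 eV and E_2 = −13.60/4 = −3.400 eV.
The photon energy is |E_6 − E_2| = 3.022 eV.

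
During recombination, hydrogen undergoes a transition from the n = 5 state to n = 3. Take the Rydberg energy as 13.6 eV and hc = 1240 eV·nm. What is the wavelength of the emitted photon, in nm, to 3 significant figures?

ΔE = 13.60 × (1/3² − 1/5²) = 13.60 × 0.07111 = 0.9671 eV.
λ = hc/ΔE = 1240 / 0.9671 = 1280 nm.

1280 nm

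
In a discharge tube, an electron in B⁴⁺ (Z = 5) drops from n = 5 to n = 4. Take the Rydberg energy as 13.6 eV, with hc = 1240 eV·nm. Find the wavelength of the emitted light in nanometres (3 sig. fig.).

For Z = 5 the level energies scale as Z², so the effective Rydberg energy is 13.6 × 25 = 340.0 eV.
ΔE = 340.0 × (1/4² − 1/5²) = 340.0 × 0.02250 = 7.650 eV.
λ = hc/ΔE = 1240 / 7.650 = 162 nm.

162 nm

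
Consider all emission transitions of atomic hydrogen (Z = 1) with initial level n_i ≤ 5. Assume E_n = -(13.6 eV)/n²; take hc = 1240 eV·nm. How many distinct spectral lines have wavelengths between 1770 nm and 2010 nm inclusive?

Enumerate all n_i → n_f pairs with 1 ≤ n_f < n_i ≤ 5 and compute λ = 1240 / [13.6·1·(1/n_f² − 1/n_i²)].
Lines falling in [1770, 2010] nm: 4→3 (1876 nm).

1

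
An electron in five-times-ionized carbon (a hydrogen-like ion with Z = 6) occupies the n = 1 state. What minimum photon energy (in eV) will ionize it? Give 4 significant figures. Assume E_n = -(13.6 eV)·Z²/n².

489.6 eV

E_n = −13.6 Z²/n² = −489.6/n² eV for Z = 6.
E_1 = −489.6/1 = −489.6 eV, so ionization (to E = 0) requires 489.6 eV.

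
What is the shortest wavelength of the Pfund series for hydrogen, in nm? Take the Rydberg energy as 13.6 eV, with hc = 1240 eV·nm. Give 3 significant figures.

2280 nm

The Pfund series has lower level n_f = 5; the series limit corresponds to n_i → ∞.
ΔE_max = 13.6 × 1 / 5² = 0.5440 eV.
λ_min = 1240 / 0.5440 = 2280 nm.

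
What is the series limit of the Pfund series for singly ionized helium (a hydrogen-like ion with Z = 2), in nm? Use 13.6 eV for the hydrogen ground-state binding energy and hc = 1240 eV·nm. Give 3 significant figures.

The Pfund series has lower level n_f = 5; the series limit corresponds to n_i → ∞.
ΔE_max = 13.6 × 4 / 5² = 2.176 eV.
λ_min = 1240 / 2.176 = 570 nm.

570 nm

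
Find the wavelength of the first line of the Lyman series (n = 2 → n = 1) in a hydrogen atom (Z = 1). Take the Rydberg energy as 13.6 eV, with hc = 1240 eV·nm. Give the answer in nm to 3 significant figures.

The Lyman series terminates on n_f = 1; the first line has n_i = 1+1 = 2.
ΔE = 13.60 × (1/1² − 1/2²) = 10.20 eV.
λ = 1240 / 10.20 = 122 nm.

122 nm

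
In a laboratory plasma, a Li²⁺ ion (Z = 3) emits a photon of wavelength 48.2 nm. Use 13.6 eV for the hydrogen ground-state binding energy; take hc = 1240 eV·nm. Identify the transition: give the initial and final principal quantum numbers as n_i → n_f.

n_i = 5, n_f = 2

The photon energy is ΔE = hc/λ = 1240 / 48.2 = 25.73 eV.
With Z = 3, ΔE = 122.4 × (1/n_f² − 1/n_i²), so 1/n_f² − 1/n_i² = 0.2102.
Trying n_f = 2 gives 1/n_i² = 0.03982, i.e. n_i ≈ 5; this pair matches.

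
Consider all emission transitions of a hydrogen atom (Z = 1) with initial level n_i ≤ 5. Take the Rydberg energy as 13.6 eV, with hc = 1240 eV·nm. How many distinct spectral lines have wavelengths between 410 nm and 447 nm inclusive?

1

Enumerate all n_i → n_f pairs with 1 ≤ n_f < n_i ≤ 5 and compute λ = 1240 / [13.6·1·(1/n_f² − 1/n_i²)].
Lines falling in [410, 447] nm: 5→2 (434.2 nm).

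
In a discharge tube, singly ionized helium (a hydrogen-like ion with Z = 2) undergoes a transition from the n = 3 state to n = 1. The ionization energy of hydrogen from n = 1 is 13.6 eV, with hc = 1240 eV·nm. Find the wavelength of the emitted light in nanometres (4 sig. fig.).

For Z = 2 the level energies scale as Z², so the effective Rydberg energy is 13.6 × 4 = 54.40 eV.
ΔE = 54.40 × (1/1² − 1/3²) = 54.40 × 0.8889 = 48.36 eV.
λ = hc/ΔE = 1240 / 48.36 = 25.64 nm.

25.64 nm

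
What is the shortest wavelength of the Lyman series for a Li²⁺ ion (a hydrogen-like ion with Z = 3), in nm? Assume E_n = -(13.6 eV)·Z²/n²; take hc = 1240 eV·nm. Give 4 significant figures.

The Lyman series has lower level n_f = 1; the series limit corresponds to n_i → ∞.
ΔE_max = 13.6 × 9 / 1² = 122.4 eV.
λ_min = 1240 / 122.4 = 10.13 nm.

10.13 nm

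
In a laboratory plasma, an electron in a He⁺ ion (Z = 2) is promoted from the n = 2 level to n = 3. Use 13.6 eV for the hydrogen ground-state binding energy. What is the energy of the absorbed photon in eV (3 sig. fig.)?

The Bohr energies scale as Z², so for Z = 2: E_n = −54.40/n² eV.
E_3 = −54.40/9 = −6.044 eV and E_2 = −54.40/4 = −13.60 eV.
The photon energy is |E_3 − E_2| = 7.56 eV.

7.56 eV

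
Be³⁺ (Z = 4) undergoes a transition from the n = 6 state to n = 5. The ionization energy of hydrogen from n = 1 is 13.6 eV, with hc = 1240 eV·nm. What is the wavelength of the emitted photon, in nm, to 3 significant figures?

466 nm

For Z = 4 the level energies scale as Z², so the effective Rydberg energy is 13.6 × 16 = 217.6 eV.
ΔE = 217.6 × (1/5² − 1/6²) = 217.6 × 0.01222 = 2.660 eV.
λ = hc/ΔE = 1240 / 2.660 = 466 nm.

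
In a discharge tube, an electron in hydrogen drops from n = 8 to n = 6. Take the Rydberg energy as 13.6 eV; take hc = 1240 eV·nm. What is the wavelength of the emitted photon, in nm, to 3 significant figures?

ΔE = 13.60 × (1/6² − 1/8²) = 13.60 × 0.01215 = 0.1653 eV.
λ = hc/ΔE = 1240 / 0.1653 = 7500 nm.

7500 nm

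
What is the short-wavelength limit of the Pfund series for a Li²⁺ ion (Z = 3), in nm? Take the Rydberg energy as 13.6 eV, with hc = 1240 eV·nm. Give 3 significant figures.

The Pfund series has lower level n_f = 5; the series limit corresponds to n_i → ∞.
ΔE_max = 13.6 × 9 / 5² = 4.896 eV.
λ_min = 1240 / 4.896 = 253 nm.

253 nm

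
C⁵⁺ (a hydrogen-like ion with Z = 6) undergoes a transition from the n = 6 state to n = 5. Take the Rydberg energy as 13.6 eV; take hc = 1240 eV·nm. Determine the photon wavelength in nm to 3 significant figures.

For Z = 6 the level energies scale as Z², so the effective Rydberg energy is 13.6 × 36 = 489.6 eV.
ΔE = 489.6 × (1/5² − 1/6²) = 489.6 × 0.01222 = 5.984 eV.
λ = hc/ΔE = 1240 / 5.984 = 207 nm.

207 nm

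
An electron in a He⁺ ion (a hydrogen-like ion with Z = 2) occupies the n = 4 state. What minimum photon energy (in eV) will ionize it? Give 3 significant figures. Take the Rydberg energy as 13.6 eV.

3.40 eV

E_n = −13.6 Z²/n² = −54.40/n² eV for Z = 2.
E_4 = −54.40/16 = −3.40 eV, so ionization (to E = 0) requires 3.40 eV.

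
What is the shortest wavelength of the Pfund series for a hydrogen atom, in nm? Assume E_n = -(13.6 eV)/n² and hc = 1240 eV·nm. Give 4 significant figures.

2279 nm

The Pfund series has lower level n_f = 5; the series limit corresponds to n_i → ∞.
ΔE_max = 13.6 × 1 / 5² = 0.5440 eV.
λ_min = 1240 / 0.5440 = 2279 nm.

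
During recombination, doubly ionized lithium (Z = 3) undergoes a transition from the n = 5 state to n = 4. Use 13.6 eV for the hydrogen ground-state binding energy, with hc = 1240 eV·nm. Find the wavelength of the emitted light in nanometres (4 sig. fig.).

450.3 nm

For Z = 3 the level energies scale as Z², so the effective Rydberg energy is 13.6 × 9 = 122.4 eV.
ΔE = 122.4 × (1/4² − 1/5²) = 122.4 × 0.02250 = 2.754 eV.
λ = hc/ΔE = 1240 / 2.754 = 450.3 nm.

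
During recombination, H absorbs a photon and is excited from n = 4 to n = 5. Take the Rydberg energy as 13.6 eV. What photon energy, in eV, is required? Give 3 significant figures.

0.306 eV

E_5 = −13.60/25 = −0.5440 eV and E_4 = −13.60/16 = −0.8500 eV.
The photon energy is |E_5 − E_4| = 0.306 eV.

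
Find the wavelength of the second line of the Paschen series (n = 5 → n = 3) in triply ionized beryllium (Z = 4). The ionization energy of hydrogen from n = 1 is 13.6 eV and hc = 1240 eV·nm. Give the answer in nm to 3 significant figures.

The Paschen series terminates on n_f = 3; the second line has n_i = 3+2 = 5.
ΔE = 217.6 × (1/3² − 1/5²) = 15.47 eV.
λ = 1240 / 15.47 = 80.1 nm.

80.1 nm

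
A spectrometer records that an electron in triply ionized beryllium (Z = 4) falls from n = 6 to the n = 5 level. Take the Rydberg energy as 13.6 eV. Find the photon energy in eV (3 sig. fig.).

2.66 eV

The Bohr energies scale as Z², so for Z = 4: E_n = −217.6/n² eV.
E_6 = −217.6/36 = −6.044 eV and E_5 = −217.6/25 = −8.704 eV.
The photon energy is |E_6 − E_5| = 2.66 eV.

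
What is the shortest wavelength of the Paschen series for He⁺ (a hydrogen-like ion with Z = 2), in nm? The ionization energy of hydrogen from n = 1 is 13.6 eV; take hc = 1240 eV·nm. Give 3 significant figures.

The Paschen series has lower level n_f = 3; the series limit corresponds to n_i → ∞.
ΔE_max = 13.6 × 4 / 3² = 6.044 eV.
λ_min = 1240 / 6.044 = 205 nm.

205 nm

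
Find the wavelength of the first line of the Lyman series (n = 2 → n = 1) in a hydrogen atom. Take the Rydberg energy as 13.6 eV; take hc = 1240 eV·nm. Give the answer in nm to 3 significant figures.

The Lyman series terminates on n_f = 1; the first line has n_i = 1+1 = 2.
ΔE = 13.60 × (1/1² − 1/2²) = 10.20 eV.
λ = 1240 / 10.20 = 122 nm.

122 nm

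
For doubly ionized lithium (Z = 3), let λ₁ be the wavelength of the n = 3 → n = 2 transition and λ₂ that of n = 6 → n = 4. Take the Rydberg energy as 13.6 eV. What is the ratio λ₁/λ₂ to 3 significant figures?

λ ∝ 1/ΔE ∝ 1/(1/n_f² − 1/n_i²), and the Z² and hc factors cancel in the ratio.
λ₁/λ₂ = (1/4² − 1/6²)/(1/2² − 1/3²) = 0.03472/0.1389 = 0.250.

0.250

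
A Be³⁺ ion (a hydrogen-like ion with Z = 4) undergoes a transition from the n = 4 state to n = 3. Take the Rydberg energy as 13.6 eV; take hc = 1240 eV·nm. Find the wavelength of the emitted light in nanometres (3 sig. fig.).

117 nm

For Z = 4 the level energies scale as Z², so the effective Rydberg energy is 13.6 × 16 = 217.6 eV.
ΔE = 217.6 × (1/3² − 1/4²) = 217.6 × 0.04861 = 10.58 eV.
λ = hc/ΔE = 1240 / 10.58 = 117 nm.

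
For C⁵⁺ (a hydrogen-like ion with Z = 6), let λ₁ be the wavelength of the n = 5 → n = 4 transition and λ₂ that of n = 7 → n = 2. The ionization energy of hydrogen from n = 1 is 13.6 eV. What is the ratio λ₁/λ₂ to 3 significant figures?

10.2

λ ∝ 1/ΔE ∝ 1/(1/n_f² − 1/n_i²), and the Z² and hc factors cancel in the ratio.
λ₁/λ₂ = (1/2² − 1/7²)/(1/4² − 1/5²) = 0.2296/0.02250 = 10.2.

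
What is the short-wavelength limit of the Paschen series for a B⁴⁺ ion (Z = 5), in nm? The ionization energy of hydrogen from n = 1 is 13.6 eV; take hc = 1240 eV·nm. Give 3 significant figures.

32.8 nm

The Paschen series has lower level n_f = 3; the series limit corresponds to n_i → ∞.
ΔE_max = 13.6 × 25 / 3² = 37.78 eV.
λ_min = 1240 / 37.78 = 32.8 nm.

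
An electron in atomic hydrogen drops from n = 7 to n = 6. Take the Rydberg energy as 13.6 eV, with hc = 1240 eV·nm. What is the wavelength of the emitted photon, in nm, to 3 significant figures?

12400 nm

ΔE = 13.60 × (1/6² − 1/7²) = 13.60 × 0.007370 = 0.1002 eV.
λ = hc/ΔE = 1240 / 0.1002 = 12400 nm.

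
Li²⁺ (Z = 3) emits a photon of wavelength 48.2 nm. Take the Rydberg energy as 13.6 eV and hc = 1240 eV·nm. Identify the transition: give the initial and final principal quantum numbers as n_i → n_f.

The photon energy is ΔE = hc/λ = 1240 / 48.2 = 25.73 eV.
With Z = 3, ΔE = 122.4 × (1/n_f² − 1/n_i²), so 1/n_f² − 1/n_i² = 0.2102.
Trying n_f = 2 gives 1/n_i² = 0.03982, i.e. n_i ≈ 5; this pair matches.

n_i = 5, n_f = 2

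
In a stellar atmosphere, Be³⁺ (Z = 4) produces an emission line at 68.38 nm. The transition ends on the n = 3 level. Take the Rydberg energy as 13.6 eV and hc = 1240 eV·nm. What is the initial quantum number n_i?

The photon energy is ΔE = hc/λ = 1240 / 68.38 = 18.13 eV.
With Z = 4, ΔE = 217.6 × (1/n_f² − 1/n_i²), so 1/n_f² − 1/n_i² = 0.08334.
With n_f = 3: 1/n_i² = 1/9 − 0.08334 = 0.02777, so n_i ≈ 6.00.

n_i = 6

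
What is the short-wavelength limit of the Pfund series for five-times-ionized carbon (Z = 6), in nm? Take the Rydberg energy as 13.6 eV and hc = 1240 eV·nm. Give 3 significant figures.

63.3 nm

The Pfund series has lower level n_f = 5; the series limit corresponds to n_i → ∞.
ΔE_max = 13.6 × 36 / 5² = 19.58 eV.
λ_min = 1240 / 19.58 = 63.3 nm.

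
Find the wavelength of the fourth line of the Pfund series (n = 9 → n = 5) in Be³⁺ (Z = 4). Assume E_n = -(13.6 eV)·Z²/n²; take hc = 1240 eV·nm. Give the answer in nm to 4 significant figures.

The Pfund series terminates on n_f = 5; the fourth line has n_i = 5+4 = 9.
ΔE = 217.6 × (1/5² − 1/9²) = 6.018 eV.
λ = 1240 / 6.018 = 206.1 nm.

206.1 nm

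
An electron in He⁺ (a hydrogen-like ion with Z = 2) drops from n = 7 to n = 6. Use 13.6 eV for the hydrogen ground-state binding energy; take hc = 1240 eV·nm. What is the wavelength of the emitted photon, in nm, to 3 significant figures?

For Z = 2 the level energies scale as Z², so the effective Rydberg energy is 13.6 × 4 = 54.40 eV.
ΔE = 54.40 × (1/6² − 1/7²) = 54.40 × 0.007370 = 0.4009 eV.
λ = hc/ΔE = 1240 / 0.4009 = 3090 nm.

3090 nm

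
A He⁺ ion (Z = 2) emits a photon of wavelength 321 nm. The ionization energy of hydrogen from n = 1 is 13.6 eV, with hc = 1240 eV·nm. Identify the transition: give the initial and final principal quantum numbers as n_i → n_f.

n_i = 5, n_f = 3

The photon energy is ΔE = hc/λ = 1240 / 321 = 3.863 eV.
With Z = 2, ΔE = 54.40 × (1/n_f² − 1/n_i²), so 1/n_f² − 1/n_i² = 0.07101.
Trying n_f = 3 gives 1/n_i² = 0.04010, i.e. n_i ≈ 5; this pair matches.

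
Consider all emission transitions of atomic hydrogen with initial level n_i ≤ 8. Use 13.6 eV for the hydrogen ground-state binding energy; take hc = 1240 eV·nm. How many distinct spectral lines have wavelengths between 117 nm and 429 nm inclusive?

4

Enumerate all n_i → n_f pairs with 1 ≤ n_f < n_i ≤ 8 and compute λ = 1240 / [13.6·1·(1/n_f² − 1/n_i²)].
Lines falling in [117, 429] nm: 2→1 (121.6 nm), 8→2 (389.0 nm), 7→2 (397.1 nm), 6→2 (410.3 nm).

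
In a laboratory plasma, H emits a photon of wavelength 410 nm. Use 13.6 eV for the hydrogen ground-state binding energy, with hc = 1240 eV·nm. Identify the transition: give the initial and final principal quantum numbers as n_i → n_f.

The photon energy is ΔE = hc/λ = 1240 / 410 = 3.024 eV.
With Z = 1, ΔE = 13.60 × (1/n_f² − 1/n_i²), so 1/n_f² − 1/n_i² = 0.2224.
Trying n_f = 2 gives 1/n_i² = 0.02762, i.e. n_i ≈ 6; this pair matches.

n_i = 6, n_f = 2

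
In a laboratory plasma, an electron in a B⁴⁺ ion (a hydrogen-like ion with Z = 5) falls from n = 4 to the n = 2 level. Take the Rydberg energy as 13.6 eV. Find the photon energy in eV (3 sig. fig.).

63.8 eV

The Bohr energies scale as Z², so for Z = 5: E_n = −340.0/n² eV.
E_4 = −340.0/16 = −21.25 eV and E_2 = −340.0/4 = −85.00 eV.
The photon energy is |E_4 − E_2| = 63.8 eV.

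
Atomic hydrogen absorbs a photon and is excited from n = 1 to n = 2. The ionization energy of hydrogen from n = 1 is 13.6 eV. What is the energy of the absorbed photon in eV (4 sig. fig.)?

10.20 eV

E_2 = −13.60/4 = −3.400 eV and E_1 = −13.60/1 = −13.60 eV.
The photon energy is |E_2 − E_1| = 10.20 eV.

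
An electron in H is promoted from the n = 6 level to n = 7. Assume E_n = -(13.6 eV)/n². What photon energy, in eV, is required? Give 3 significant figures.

0.100 eV

E_7 = −13.60/49 = −0.2776 eV and E_6 = −13.60/36 = −0.3778 eV.
The photon energy is |E_7 − E_6| = 0.100 eV.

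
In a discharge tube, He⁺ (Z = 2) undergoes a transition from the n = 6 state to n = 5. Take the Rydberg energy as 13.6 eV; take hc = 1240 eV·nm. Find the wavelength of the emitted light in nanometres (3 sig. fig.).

1860 nm

For Z = 2 the level energies scale as Z², so the effective Rydberg energy is 13.6 × 4 = 54.40 eV.
ΔE = 54.40 × (1/5² − 1/6²) = 54.40 × 0.01222 = 0.6649 eV.
λ = hc/ΔE = 1240 / 0.6649 = 1860 nm.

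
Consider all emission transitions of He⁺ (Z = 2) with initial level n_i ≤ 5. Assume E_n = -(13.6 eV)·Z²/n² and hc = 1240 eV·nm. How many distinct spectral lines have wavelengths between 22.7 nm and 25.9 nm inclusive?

Enumerate all n_i → n_f pairs with 1 ≤ n_f < n_i ≤ 5 and compute λ = 1240 / [13.6·4·(1/n_f² − 1/n_i²)].
Lines falling in [22.7, 25.9] nm: 5→1 (23.74 nm), 4→1 (24.31 nm), 3→1 (25.64 nm).

3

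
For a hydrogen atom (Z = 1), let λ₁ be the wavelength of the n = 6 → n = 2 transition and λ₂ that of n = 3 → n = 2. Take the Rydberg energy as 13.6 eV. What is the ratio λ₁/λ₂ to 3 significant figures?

0.625

λ ∝ 1/ΔE ∝ 1/(1/n_f² − 1/n_i²), and the Z² and hc factors cancel in the ratio.
λ₁/λ₂ = (1/2² − 1/3²)/(1/2² − 1/6²) = 0.1389/0.2222 = 0.625.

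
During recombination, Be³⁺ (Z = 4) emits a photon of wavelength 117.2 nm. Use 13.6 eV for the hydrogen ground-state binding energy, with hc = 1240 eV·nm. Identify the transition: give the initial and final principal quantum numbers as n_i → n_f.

n_i = 4, n_f = 3

The photon energy is ΔE = hc/λ = 1240 / 117.2 = 10.58 eV.
With Z = 4, ΔE = 217.6 × (1/n_f² − 1/n_i²), so 1/n_f² − 1/n_i² = 0.04862.
Trying n_f = 3 gives 1/n_i² = 0.06249, i.e. n_i ≈ 4; this pair matches.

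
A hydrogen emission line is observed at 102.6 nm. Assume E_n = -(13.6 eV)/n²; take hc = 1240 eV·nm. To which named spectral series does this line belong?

Lyman

ΔE = 1240/102.6 = 12.09 eV.
This matches 13.6 × (1/1² − 1/3²), so n_f = 1: the Lyman series.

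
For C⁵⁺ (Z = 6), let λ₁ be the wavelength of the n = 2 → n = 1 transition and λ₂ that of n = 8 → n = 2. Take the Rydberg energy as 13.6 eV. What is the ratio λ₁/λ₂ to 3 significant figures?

0.313

λ ∝ 1/ΔE ∝ 1/(1/n_f² − 1/n_i²), and the Z² and hc factors cancel in the ratio.
λ₁/λ₂ = (1/2² − 1/8²)/(1/1² − 1/2²) = 0.2344/0.7500 = 0.313.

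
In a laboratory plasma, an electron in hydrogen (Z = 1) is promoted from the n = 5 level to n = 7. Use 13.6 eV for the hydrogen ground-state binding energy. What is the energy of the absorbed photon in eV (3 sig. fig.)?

E_7 = −13.60/49 = −0.2776 eV and E_5 = −13.60/25 = −0.5440 eV.
The photon energy is |E_7 − E_5| = 0.266 eV.

0.266 eV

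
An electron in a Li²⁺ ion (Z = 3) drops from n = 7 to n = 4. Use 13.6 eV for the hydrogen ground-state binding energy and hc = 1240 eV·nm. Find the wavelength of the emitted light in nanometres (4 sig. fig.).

For Z = 3 the level energies scale as Z², so the effective Rydberg energy is 13.6 × 9 = 122.4 eV.
ΔE = 122.4 × (1/4² − 1/7²) = 122.4 × 0.04209 = 5.152 eV.
λ = hc/ΔE = 1240 / 5.152 = 240.7 nm.

240.7 nm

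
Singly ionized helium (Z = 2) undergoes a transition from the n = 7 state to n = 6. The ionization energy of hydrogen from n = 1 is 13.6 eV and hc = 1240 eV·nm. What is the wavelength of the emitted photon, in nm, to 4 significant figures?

3093 nm

For Z = 2 the level energies scale as Z², so the effective Rydberg energy is 13.6 × 4 = 54.40 eV.
ΔE = 54.40 × (1/6² − 1/7²) = 54.40 × 0.007370 = 0.4009 eV.
λ = hc/ΔE = 1240 / 0.4009 = 3093 nm.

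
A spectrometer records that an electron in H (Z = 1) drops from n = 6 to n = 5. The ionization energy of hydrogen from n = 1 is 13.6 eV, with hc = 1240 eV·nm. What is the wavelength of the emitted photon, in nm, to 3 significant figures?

ΔE = 13.60 × (1/5² − 1/6²) = 13.60 × 0.01222 = 0.1662 eV.
λ = hc/ΔE = 1240 / 0.1662 = 7460 nm.
This line belongs to the Pfund series.

7460 nm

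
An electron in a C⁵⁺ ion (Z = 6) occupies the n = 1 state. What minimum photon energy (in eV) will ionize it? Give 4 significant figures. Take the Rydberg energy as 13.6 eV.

E_n = −13.6 Z²/n² = −489.6/n² eV for Z = 6.
E_1 = −489.6/1 = −489.6 eV, so ionization (to E = 0) requires 489.6 eV.

489.6 eV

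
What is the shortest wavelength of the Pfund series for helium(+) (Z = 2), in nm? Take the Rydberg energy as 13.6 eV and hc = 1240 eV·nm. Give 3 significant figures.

The Pfund series has lower level n_f = 5; the series limit corresponds to n_i → ∞.
ΔE_max = 13.6 × 4 / 5² = 2.176 eV.
λ_min = 1240 / 2.176 = 570 nm.

570 nm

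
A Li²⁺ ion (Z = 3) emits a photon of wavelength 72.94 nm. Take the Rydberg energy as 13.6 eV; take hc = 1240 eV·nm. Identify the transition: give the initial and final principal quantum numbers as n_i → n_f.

n_i = 3, n_f = 2

The photon energy is ΔE = hc/λ = 1240 / 72.94 = 17.00 eV.
With Z = 3, ΔE = 122.4 × (1/n_f² − 1/n_i²), so 1/n_f² − 1/n_i² = 0.1389.
Trying n_f = 2 gives 1/n_i² = 0.1111, i.e. n_i ≈ 3; this pair matches.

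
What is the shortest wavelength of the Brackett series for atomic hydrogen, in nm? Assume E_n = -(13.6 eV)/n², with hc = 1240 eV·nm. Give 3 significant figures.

1460 nm

The Brackett series has lower level n_f = 4; the series limit corresponds to n_i → ∞.
ΔE_max = 13.6 × 1 / 4² = 0.8500 eV.
λ_min = 1240 / 0.8500 = 1460 nm.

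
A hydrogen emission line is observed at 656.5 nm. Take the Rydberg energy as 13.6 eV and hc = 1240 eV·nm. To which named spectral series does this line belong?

ΔE = 1240/656.5 = 1.889 eV.
This matches 13.6 × (1/2² − 1/3²), so n_f = 2: the Balmer series.

Balmer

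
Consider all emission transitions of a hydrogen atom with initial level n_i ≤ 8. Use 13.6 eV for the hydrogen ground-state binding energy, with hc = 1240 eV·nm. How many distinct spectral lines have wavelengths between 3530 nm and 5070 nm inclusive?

Enumerate all n_i → n_f pairs with 1 ≤ n_f < n_i ≤ 8 and compute λ = 1240 / [13.6·1·(1/n_f² − 1/n_i²)].
Lines falling in [3530, 5070] nm: 8→5 (3741 nm), 5→4 (4052 nm), 7→5 (4654 nm).

3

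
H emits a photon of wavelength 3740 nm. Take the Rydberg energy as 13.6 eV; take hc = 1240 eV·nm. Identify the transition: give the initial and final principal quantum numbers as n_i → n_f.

n_i = 8, n_f = 5

The photon energy is ΔE = hc/λ = 1240 / 3740 = 0.3316 eV.
With Z = 1, ΔE = 13.60 × (1/n_f² − 1/n_i²), so 1/n_f² − 1/n_i² = 0.02438.
Trying n_f = 5 gives 1/n_i² = 0.01562, i.e. n_i ≈ 8; this pair matches.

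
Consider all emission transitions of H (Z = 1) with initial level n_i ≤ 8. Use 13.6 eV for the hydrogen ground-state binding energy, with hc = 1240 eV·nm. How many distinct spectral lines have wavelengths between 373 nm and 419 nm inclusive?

Enumerate all n_i → n_f pairs with 1 ≤ n_f < n_i ≤ 8 and compute λ = 1240 / [13.6·1·(1/n_f² − 1/n_i²)].
Lines falling in [373, 419] nm: 8→2 (389.0 nm), 7→2 (397.1 nm), 6→2 (410.3 nm).

3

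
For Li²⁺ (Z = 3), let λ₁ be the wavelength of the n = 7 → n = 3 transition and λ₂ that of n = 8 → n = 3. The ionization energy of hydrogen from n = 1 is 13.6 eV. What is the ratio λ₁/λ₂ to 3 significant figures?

λ ∝ 1/ΔE ∝ 1/(1/n_f² − 1/n_i²), and the Z² and hc factors cancel in the ratio.
λ₁/λ₂ = (1/3² − 1/8²)/(1/3² − 1/7²) = 0.09549/0.09070 = 1.05.

1.05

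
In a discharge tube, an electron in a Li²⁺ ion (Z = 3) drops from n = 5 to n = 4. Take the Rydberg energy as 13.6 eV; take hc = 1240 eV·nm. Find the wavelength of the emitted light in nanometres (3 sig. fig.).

For Z = 3 the level energies scale as Z², so the effective Rydberg energy is 13.6 × 9 = 122.4 eV.
ΔE = 122.4 × (1/4² − 1/5²) = 122.4 × 0.02250 = 2.754 eV.
λ = hc/ΔE = 1240 / 2.754 = 450 nm.

450 nm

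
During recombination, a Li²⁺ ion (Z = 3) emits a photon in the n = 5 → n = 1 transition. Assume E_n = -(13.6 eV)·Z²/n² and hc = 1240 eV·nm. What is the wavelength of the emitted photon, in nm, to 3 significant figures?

For Z = 3 the level energies scale as Z², so the effective Rydberg energy is 13.6 × 9 = 122.4 eV.
ΔE = 122.4 × (1/1² − 1/5²) = 122.4 × 0.9600 = 117.5 eV.
λ = hc/ΔE = 1240 / 117.5 = 10.6 nm.

10.6 nm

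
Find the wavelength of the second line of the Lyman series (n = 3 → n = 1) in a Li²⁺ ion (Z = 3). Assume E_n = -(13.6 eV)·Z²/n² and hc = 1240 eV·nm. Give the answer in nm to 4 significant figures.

The Lyman series terminates on n_f = 1; the second line has n_i = 1+2 = 3.
ΔE = 122.4 × (1/1² − 1/3²) = 108.8 eV.
λ = 1240 / 108.8 = 11.40 nm.

11.40 nm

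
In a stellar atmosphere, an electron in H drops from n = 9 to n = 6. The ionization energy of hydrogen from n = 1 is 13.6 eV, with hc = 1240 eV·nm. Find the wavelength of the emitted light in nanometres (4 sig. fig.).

ΔE = 13.60 × (1/6² − 1/9²) = 13.60 × 0.01543 = 0.2099 eV.
λ = hc/ΔE = 1240 / 0.2099 = 5908 nm.

5908 nm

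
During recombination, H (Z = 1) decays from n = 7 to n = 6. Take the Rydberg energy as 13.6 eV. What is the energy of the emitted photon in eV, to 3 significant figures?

0.100 eV

E_7 = −13.60/49 = −0.2776 eV and E_6 = −13.60/36 = −0.3778 eV.
The photon energy is |E_7 − E_6| = 0.100 eV.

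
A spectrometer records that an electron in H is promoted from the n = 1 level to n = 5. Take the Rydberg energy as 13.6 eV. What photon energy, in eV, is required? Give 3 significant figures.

13.1 eV

E_5 = −13.60/25 = −0.5440 eV and E_1 = −13.60/1 = −13.60 eV.
The photon energy is |E_5 − E_1| = 13.1 eV.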